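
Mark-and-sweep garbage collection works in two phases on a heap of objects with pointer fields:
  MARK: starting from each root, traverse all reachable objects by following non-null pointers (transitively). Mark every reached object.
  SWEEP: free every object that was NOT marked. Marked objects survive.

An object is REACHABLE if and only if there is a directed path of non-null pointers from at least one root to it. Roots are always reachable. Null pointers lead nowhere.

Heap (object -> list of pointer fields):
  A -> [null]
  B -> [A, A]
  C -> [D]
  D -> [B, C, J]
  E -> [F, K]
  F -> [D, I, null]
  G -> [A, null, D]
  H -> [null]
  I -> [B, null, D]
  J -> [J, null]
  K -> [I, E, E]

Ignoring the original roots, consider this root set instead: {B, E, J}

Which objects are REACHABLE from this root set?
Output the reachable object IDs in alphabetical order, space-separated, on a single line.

Answer: A B C D E F I J K

Derivation:
Roots: B E J
Mark B: refs=A A, marked=B
Mark E: refs=F K, marked=B E
Mark J: refs=J null, marked=B E J
Mark A: refs=null, marked=A B E J
Mark F: refs=D I null, marked=A B E F J
Mark K: refs=I E E, marked=A B E F J K
Mark D: refs=B C J, marked=A B D E F J K
Mark I: refs=B null D, marked=A B D E F I J K
Mark C: refs=D, marked=A B C D E F I J K
Unmarked (collected): G H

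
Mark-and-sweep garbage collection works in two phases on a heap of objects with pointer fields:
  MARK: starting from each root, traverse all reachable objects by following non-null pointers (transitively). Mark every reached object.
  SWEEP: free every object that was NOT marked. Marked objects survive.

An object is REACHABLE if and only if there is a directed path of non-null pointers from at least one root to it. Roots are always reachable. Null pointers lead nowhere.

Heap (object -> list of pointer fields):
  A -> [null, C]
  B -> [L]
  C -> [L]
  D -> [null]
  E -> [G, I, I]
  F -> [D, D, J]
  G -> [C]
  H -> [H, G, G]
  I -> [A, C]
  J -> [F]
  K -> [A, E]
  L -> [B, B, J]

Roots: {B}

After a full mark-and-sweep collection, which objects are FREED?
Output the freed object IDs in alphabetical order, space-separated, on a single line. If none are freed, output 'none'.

Answer: A C E G H I K

Derivation:
Roots: B
Mark B: refs=L, marked=B
Mark L: refs=B B J, marked=B L
Mark J: refs=F, marked=B J L
Mark F: refs=D D J, marked=B F J L
Mark D: refs=null, marked=B D F J L
Unmarked (collected): A C E G H I K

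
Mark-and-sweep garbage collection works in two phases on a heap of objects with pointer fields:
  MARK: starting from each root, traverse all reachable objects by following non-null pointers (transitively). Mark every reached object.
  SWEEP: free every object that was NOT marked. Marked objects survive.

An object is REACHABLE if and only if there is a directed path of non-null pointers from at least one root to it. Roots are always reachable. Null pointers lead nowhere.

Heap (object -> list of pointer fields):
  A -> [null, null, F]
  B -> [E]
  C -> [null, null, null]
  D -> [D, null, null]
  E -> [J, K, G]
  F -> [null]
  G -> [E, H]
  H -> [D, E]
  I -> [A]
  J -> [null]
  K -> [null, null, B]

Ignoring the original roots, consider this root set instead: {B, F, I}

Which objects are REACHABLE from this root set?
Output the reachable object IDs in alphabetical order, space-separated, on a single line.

Answer: A B D E F G H I J K

Derivation:
Roots: B F I
Mark B: refs=E, marked=B
Mark F: refs=null, marked=B F
Mark I: refs=A, marked=B F I
Mark E: refs=J K G, marked=B E F I
Mark A: refs=null null F, marked=A B E F I
Mark J: refs=null, marked=A B E F I J
Mark K: refs=null null B, marked=A B E F I J K
Mark G: refs=E H, marked=A B E F G I J K
Mark H: refs=D E, marked=A B E F G H I J K
Mark D: refs=D null null, marked=A B D E F G H I J K
Unmarked (collected): C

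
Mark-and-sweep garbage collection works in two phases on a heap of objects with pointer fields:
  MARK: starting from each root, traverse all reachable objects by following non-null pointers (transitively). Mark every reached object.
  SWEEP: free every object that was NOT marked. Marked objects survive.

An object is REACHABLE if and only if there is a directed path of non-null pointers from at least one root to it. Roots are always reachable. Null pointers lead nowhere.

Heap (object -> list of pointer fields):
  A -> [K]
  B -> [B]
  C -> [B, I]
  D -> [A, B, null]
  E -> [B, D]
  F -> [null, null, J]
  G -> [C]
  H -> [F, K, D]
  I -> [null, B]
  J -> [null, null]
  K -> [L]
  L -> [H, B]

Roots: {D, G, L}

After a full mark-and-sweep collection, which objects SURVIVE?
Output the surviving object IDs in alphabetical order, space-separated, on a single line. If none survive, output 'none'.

Roots: D G L
Mark D: refs=A B null, marked=D
Mark G: refs=C, marked=D G
Mark L: refs=H B, marked=D G L
Mark A: refs=K, marked=A D G L
Mark B: refs=B, marked=A B D G L
Mark C: refs=B I, marked=A B C D G L
Mark H: refs=F K D, marked=A B C D G H L
Mark K: refs=L, marked=A B C D G H K L
Mark I: refs=null B, marked=A B C D G H I K L
Mark F: refs=null null J, marked=A B C D F G H I K L
Mark J: refs=null null, marked=A B C D F G H I J K L
Unmarked (collected): E

Answer: A B C D F G H I J K L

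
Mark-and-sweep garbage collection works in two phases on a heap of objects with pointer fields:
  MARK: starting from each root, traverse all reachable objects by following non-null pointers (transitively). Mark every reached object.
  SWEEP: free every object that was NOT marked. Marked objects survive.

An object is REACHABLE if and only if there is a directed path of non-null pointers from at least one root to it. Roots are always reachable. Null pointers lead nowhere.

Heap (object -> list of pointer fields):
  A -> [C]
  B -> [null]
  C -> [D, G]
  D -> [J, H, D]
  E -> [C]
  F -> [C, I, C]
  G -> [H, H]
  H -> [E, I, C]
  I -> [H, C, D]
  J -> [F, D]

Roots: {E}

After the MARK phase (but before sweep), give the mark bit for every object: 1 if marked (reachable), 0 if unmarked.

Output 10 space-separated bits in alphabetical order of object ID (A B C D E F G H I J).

Roots: E
Mark E: refs=C, marked=E
Mark C: refs=D G, marked=C E
Mark D: refs=J H D, marked=C D E
Mark G: refs=H H, marked=C D E G
Mark J: refs=F D, marked=C D E G J
Mark H: refs=E I C, marked=C D E G H J
Mark F: refs=C I C, marked=C D E F G H J
Mark I: refs=H C D, marked=C D E F G H I J
Unmarked (collected): A B

Answer: 0 0 1 1 1 1 1 1 1 1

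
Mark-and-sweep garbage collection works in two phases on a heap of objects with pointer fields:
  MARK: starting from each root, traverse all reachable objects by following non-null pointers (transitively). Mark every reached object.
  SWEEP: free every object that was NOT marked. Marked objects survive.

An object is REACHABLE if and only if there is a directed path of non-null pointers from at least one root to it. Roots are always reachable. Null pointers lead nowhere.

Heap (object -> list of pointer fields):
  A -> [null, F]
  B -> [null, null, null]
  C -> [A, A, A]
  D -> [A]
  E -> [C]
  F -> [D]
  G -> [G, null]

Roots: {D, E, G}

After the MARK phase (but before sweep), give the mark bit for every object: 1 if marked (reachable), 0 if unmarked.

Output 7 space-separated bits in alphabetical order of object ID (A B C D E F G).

Answer: 1 0 1 1 1 1 1

Derivation:
Roots: D E G
Mark D: refs=A, marked=D
Mark E: refs=C, marked=D E
Mark G: refs=G null, marked=D E G
Mark A: refs=null F, marked=A D E G
Mark C: refs=A A A, marked=A C D E G
Mark F: refs=D, marked=A C D E F G
Unmarked (collected): B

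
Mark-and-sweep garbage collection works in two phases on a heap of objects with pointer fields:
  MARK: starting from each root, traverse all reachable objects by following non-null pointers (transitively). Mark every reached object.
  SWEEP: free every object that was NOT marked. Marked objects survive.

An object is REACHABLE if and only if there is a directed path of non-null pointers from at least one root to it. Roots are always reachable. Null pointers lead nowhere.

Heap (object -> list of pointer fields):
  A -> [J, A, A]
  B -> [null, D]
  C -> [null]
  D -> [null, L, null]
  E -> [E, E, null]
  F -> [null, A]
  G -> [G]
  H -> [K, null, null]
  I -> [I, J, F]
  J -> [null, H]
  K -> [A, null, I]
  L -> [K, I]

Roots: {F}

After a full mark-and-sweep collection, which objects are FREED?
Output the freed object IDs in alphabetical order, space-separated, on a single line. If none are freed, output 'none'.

Answer: B C D E G L

Derivation:
Roots: F
Mark F: refs=null A, marked=F
Mark A: refs=J A A, marked=A F
Mark J: refs=null H, marked=A F J
Mark H: refs=K null null, marked=A F H J
Mark K: refs=A null I, marked=A F H J K
Mark I: refs=I J F, marked=A F H I J K
Unmarked (collected): B C D E G L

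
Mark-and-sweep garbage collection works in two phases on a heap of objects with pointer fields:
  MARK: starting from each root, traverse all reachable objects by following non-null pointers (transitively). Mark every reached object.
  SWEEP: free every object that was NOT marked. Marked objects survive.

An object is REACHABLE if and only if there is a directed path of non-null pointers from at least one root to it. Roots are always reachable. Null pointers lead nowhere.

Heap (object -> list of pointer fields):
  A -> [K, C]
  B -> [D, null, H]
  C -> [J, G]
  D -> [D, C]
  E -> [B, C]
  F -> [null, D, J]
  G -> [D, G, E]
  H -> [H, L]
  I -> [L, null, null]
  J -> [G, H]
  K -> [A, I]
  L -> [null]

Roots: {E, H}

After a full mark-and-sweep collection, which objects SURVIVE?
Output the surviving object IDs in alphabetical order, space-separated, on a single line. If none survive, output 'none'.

Roots: E H
Mark E: refs=B C, marked=E
Mark H: refs=H L, marked=E H
Mark B: refs=D null H, marked=B E H
Mark C: refs=J G, marked=B C E H
Mark L: refs=null, marked=B C E H L
Mark D: refs=D C, marked=B C D E H L
Mark J: refs=G H, marked=B C D E H J L
Mark G: refs=D G E, marked=B C D E G H J L
Unmarked (collected): A F I K

Answer: B C D E G H J L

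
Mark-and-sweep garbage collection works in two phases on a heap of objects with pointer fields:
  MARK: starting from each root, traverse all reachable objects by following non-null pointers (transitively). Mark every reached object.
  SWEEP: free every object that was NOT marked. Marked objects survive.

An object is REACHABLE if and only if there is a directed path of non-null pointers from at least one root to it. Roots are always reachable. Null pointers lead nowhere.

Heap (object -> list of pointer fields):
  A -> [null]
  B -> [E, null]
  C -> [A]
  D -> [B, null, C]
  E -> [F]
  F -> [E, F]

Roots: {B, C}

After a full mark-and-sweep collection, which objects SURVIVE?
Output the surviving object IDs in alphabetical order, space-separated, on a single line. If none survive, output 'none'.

Roots: B C
Mark B: refs=E null, marked=B
Mark C: refs=A, marked=B C
Mark E: refs=F, marked=B C E
Mark A: refs=null, marked=A B C E
Mark F: refs=E F, marked=A B C E F
Unmarked (collected): D

Answer: A B C E F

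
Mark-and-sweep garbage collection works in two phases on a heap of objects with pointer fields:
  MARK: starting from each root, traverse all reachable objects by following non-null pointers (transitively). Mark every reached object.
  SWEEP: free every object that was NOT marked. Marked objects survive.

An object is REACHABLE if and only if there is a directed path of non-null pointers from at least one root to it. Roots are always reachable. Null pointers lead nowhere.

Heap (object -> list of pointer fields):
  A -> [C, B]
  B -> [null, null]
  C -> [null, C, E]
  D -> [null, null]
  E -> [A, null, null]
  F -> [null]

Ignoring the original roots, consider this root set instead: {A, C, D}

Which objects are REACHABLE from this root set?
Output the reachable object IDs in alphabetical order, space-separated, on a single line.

Answer: A B C D E

Derivation:
Roots: A C D
Mark A: refs=C B, marked=A
Mark C: refs=null C E, marked=A C
Mark D: refs=null null, marked=A C D
Mark B: refs=null null, marked=A B C D
Mark E: refs=A null null, marked=A B C D E
Unmarked (collected): F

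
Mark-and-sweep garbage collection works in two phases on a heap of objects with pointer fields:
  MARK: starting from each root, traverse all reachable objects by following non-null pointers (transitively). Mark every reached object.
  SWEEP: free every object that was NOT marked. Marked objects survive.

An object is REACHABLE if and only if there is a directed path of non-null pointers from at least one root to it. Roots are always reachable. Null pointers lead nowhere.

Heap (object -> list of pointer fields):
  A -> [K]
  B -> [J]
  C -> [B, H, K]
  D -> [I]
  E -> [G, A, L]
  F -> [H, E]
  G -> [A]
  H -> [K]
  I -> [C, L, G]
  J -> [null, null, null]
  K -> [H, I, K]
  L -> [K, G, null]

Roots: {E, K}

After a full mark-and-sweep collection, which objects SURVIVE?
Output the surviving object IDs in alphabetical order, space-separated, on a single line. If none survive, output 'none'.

Roots: E K
Mark E: refs=G A L, marked=E
Mark K: refs=H I K, marked=E K
Mark G: refs=A, marked=E G K
Mark A: refs=K, marked=A E G K
Mark L: refs=K G null, marked=A E G K L
Mark H: refs=K, marked=A E G H K L
Mark I: refs=C L G, marked=A E G H I K L
Mark C: refs=B H K, marked=A C E G H I K L
Mark B: refs=J, marked=A B C E G H I K L
Mark J: refs=null null null, marked=A B C E G H I J K L
Unmarked (collected): D F

Answer: A B C E G H I J K L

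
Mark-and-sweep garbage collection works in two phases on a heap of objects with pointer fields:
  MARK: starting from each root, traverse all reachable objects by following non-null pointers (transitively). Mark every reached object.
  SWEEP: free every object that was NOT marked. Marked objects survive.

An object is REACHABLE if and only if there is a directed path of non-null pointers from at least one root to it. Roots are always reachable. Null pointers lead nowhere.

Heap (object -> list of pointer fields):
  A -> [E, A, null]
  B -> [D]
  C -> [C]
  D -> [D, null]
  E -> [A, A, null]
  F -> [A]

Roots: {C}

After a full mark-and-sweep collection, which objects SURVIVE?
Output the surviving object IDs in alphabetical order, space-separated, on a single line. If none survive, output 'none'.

Answer: C

Derivation:
Roots: C
Mark C: refs=C, marked=C
Unmarked (collected): A B D E F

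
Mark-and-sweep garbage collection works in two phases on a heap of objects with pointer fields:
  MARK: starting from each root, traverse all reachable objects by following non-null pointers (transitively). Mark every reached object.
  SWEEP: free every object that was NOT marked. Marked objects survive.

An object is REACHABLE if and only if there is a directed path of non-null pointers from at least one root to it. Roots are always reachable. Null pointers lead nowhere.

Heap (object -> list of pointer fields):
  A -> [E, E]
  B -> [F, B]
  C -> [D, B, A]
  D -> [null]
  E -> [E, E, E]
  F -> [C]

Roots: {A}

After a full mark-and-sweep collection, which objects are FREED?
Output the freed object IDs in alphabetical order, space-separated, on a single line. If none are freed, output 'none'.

Answer: B C D F

Derivation:
Roots: A
Mark A: refs=E E, marked=A
Mark E: refs=E E E, marked=A E
Unmarked (collected): B C D F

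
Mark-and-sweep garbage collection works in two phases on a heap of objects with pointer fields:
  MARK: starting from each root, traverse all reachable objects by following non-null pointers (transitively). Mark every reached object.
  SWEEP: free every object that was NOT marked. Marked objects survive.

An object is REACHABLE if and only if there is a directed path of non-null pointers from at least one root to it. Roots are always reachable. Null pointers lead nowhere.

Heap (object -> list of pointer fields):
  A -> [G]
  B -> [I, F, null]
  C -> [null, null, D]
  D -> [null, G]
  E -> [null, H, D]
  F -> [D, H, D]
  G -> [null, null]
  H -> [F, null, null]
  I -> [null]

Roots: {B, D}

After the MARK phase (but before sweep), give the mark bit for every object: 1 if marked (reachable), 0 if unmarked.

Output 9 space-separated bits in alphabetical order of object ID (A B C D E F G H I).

Roots: B D
Mark B: refs=I F null, marked=B
Mark D: refs=null G, marked=B D
Mark I: refs=null, marked=B D I
Mark F: refs=D H D, marked=B D F I
Mark G: refs=null null, marked=B D F G I
Mark H: refs=F null null, marked=B D F G H I
Unmarked (collected): A C E

Answer: 0 1 0 1 0 1 1 1 1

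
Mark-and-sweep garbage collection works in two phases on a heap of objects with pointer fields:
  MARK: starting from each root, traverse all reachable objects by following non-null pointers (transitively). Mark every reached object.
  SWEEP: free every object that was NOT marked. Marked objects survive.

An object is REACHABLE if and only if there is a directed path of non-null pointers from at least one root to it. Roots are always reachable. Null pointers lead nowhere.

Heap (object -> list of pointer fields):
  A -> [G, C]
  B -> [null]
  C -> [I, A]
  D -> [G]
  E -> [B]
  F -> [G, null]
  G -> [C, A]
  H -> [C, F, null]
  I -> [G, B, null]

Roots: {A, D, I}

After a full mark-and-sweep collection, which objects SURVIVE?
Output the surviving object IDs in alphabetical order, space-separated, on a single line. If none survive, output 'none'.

Answer: A B C D G I

Derivation:
Roots: A D I
Mark A: refs=G C, marked=A
Mark D: refs=G, marked=A D
Mark I: refs=G B null, marked=A D I
Mark G: refs=C A, marked=A D G I
Mark C: refs=I A, marked=A C D G I
Mark B: refs=null, marked=A B C D G I
Unmarked (collected): E F H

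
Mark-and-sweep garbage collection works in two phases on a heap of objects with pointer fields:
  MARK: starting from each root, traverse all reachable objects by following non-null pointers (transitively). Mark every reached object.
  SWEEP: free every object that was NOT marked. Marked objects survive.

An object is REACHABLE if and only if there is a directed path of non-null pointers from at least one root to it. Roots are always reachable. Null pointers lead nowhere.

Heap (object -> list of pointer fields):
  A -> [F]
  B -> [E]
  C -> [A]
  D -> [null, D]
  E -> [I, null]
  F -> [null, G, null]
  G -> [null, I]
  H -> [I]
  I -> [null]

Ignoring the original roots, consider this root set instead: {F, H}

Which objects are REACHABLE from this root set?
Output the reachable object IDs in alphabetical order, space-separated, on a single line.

Answer: F G H I

Derivation:
Roots: F H
Mark F: refs=null G null, marked=F
Mark H: refs=I, marked=F H
Mark G: refs=null I, marked=F G H
Mark I: refs=null, marked=F G H I
Unmarked (collected): A B C D E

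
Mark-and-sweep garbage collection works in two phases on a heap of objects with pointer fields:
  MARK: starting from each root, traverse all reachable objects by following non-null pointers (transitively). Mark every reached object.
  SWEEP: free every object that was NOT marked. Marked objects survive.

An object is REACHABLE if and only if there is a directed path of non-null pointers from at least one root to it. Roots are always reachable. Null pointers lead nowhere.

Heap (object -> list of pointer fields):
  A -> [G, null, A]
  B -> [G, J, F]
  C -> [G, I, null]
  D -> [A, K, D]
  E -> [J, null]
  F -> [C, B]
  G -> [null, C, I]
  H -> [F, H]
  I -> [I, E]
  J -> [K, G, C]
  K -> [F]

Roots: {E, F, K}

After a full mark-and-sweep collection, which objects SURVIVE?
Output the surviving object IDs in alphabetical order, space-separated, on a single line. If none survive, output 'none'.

Roots: E F K
Mark E: refs=J null, marked=E
Mark F: refs=C B, marked=E F
Mark K: refs=F, marked=E F K
Mark J: refs=K G C, marked=E F J K
Mark C: refs=G I null, marked=C E F J K
Mark B: refs=G J F, marked=B C E F J K
Mark G: refs=null C I, marked=B C E F G J K
Mark I: refs=I E, marked=B C E F G I J K
Unmarked (collected): A D H

Answer: B C E F G I J K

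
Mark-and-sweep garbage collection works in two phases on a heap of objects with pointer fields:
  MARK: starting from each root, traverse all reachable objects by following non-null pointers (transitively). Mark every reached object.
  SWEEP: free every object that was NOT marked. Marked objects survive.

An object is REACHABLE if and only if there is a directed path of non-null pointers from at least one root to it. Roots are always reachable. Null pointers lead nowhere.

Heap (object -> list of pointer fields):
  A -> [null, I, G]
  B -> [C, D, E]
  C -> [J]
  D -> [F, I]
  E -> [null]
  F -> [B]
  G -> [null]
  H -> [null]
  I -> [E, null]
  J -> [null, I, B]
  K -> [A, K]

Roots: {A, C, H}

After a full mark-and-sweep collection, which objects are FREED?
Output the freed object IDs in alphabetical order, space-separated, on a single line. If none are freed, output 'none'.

Roots: A C H
Mark A: refs=null I G, marked=A
Mark C: refs=J, marked=A C
Mark H: refs=null, marked=A C H
Mark I: refs=E null, marked=A C H I
Mark G: refs=null, marked=A C G H I
Mark J: refs=null I B, marked=A C G H I J
Mark E: refs=null, marked=A C E G H I J
Mark B: refs=C D E, marked=A B C E G H I J
Mark D: refs=F I, marked=A B C D E G H I J
Mark F: refs=B, marked=A B C D E F G H I J
Unmarked (collected): K

Answer: K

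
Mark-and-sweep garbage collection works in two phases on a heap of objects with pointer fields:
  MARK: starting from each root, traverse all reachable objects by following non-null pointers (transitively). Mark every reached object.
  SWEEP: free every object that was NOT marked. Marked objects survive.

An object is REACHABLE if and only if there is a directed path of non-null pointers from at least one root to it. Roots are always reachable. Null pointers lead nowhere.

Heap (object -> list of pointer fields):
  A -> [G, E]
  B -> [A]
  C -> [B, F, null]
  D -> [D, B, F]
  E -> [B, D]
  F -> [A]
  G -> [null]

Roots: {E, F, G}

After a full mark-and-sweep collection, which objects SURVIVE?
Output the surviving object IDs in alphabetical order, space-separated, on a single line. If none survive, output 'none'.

Answer: A B D E F G

Derivation:
Roots: E F G
Mark E: refs=B D, marked=E
Mark F: refs=A, marked=E F
Mark G: refs=null, marked=E F G
Mark B: refs=A, marked=B E F G
Mark D: refs=D B F, marked=B D E F G
Mark A: refs=G E, marked=A B D E F G
Unmarked (collected): C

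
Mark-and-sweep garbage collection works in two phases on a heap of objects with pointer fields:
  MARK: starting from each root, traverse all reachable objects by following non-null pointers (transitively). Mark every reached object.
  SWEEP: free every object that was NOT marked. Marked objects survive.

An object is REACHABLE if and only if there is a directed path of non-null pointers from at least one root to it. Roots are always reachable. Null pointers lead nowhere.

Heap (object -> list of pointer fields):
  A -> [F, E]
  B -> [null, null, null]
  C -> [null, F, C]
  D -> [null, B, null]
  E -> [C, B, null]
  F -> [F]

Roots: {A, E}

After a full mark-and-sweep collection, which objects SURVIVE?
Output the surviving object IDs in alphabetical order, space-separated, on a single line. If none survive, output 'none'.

Answer: A B C E F

Derivation:
Roots: A E
Mark A: refs=F E, marked=A
Mark E: refs=C B null, marked=A E
Mark F: refs=F, marked=A E F
Mark C: refs=null F C, marked=A C E F
Mark B: refs=null null null, marked=A B C E F
Unmarked (collected): D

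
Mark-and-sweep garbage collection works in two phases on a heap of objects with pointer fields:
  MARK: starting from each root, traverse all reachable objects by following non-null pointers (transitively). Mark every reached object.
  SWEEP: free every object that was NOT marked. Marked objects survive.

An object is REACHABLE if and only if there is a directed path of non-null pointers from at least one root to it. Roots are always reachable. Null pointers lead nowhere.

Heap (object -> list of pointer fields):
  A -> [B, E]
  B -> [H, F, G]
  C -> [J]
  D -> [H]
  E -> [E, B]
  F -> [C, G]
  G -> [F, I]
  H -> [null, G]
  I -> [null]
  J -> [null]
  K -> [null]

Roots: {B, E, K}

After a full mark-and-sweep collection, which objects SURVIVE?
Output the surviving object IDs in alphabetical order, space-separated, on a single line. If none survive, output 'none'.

Roots: B E K
Mark B: refs=H F G, marked=B
Mark E: refs=E B, marked=B E
Mark K: refs=null, marked=B E K
Mark H: refs=null G, marked=B E H K
Mark F: refs=C G, marked=B E F H K
Mark G: refs=F I, marked=B E F G H K
Mark C: refs=J, marked=B C E F G H K
Mark I: refs=null, marked=B C E F G H I K
Mark J: refs=null, marked=B C E F G H I J K
Unmarked (collected): A D

Answer: B C E F G H I J K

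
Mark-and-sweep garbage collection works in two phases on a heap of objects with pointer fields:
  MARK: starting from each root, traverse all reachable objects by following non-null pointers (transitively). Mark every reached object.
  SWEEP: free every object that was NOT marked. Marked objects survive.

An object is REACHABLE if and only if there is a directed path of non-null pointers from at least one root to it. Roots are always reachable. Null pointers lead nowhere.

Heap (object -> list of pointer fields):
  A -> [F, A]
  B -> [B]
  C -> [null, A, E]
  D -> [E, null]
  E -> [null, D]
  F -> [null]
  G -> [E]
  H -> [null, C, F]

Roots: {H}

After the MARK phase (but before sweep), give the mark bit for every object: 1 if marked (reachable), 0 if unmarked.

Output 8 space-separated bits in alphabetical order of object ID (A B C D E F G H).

Answer: 1 0 1 1 1 1 0 1

Derivation:
Roots: H
Mark H: refs=null C F, marked=H
Mark C: refs=null A E, marked=C H
Mark F: refs=null, marked=C F H
Mark A: refs=F A, marked=A C F H
Mark E: refs=null D, marked=A C E F H
Mark D: refs=E null, marked=A C D E F H
Unmarked (collected): B G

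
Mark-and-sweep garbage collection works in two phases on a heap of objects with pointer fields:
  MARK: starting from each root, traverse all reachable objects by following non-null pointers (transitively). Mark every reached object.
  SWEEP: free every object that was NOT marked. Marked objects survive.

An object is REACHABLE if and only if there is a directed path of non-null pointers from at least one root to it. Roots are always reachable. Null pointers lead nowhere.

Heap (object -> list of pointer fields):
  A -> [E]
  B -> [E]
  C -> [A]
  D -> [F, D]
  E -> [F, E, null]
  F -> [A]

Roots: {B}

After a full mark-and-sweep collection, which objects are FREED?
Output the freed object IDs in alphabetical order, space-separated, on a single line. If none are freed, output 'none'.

Roots: B
Mark B: refs=E, marked=B
Mark E: refs=F E null, marked=B E
Mark F: refs=A, marked=B E F
Mark A: refs=E, marked=A B E F
Unmarked (collected): C D

Answer: C D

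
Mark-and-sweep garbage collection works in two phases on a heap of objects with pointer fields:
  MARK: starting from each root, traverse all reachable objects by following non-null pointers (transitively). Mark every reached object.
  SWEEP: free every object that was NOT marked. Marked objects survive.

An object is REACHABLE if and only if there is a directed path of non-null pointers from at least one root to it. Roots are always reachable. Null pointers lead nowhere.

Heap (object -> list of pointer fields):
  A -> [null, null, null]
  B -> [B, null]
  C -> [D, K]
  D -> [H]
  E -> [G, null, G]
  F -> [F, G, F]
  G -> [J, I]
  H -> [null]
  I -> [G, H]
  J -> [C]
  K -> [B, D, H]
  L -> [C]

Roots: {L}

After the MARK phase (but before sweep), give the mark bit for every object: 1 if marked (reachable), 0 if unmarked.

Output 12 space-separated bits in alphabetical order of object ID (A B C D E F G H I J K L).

Roots: L
Mark L: refs=C, marked=L
Mark C: refs=D K, marked=C L
Mark D: refs=H, marked=C D L
Mark K: refs=B D H, marked=C D K L
Mark H: refs=null, marked=C D H K L
Mark B: refs=B null, marked=B C D H K L
Unmarked (collected): A E F G I J

Answer: 0 1 1 1 0 0 0 1 0 0 1 1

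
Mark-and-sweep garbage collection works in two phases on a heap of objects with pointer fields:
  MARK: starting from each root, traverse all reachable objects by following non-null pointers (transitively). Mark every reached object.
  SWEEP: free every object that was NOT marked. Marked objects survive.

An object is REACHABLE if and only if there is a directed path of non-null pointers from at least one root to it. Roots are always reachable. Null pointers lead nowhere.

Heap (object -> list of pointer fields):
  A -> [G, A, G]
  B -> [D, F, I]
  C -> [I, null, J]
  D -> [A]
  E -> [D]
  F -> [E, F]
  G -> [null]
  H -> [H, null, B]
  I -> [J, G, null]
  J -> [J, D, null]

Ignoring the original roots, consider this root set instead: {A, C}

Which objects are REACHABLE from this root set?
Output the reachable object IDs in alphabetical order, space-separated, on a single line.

Roots: A C
Mark A: refs=G A G, marked=A
Mark C: refs=I null J, marked=A C
Mark G: refs=null, marked=A C G
Mark I: refs=J G null, marked=A C G I
Mark J: refs=J D null, marked=A C G I J
Mark D: refs=A, marked=A C D G I J
Unmarked (collected): B E F H

Answer: A C D G I J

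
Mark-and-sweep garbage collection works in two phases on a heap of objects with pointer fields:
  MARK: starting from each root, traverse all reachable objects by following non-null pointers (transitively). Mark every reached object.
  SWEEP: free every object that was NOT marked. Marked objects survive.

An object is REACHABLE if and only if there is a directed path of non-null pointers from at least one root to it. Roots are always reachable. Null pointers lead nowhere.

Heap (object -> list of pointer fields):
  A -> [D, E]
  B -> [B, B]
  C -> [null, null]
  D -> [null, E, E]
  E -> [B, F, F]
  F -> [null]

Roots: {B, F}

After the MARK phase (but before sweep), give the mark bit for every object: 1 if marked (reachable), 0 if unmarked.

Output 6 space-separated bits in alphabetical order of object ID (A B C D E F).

Answer: 0 1 0 0 0 1

Derivation:
Roots: B F
Mark B: refs=B B, marked=B
Mark F: refs=null, marked=B F
Unmarked (collected): A C D E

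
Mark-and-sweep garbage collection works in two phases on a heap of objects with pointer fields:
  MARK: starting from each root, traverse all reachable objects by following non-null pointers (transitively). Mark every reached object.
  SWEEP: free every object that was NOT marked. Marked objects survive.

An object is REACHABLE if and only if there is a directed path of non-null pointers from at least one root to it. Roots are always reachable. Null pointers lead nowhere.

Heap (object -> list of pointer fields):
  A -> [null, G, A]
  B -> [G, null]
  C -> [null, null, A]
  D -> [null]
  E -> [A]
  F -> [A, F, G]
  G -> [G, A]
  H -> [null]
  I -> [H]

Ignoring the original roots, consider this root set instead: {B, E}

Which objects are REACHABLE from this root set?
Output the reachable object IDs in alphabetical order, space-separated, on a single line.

Answer: A B E G

Derivation:
Roots: B E
Mark B: refs=G null, marked=B
Mark E: refs=A, marked=B E
Mark G: refs=G A, marked=B E G
Mark A: refs=null G A, marked=A B E G
Unmarked (collected): C D F H I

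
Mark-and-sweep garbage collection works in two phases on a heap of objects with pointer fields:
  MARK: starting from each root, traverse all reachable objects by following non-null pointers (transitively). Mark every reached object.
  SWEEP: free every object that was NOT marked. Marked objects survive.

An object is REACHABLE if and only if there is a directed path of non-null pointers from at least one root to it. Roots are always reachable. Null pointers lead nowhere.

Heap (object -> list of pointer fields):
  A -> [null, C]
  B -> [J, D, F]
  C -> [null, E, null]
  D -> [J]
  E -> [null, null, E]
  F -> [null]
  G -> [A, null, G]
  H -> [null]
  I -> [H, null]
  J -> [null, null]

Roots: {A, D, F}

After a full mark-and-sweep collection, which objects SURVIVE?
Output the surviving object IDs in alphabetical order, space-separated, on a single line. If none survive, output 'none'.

Answer: A C D E F J

Derivation:
Roots: A D F
Mark A: refs=null C, marked=A
Mark D: refs=J, marked=A D
Mark F: refs=null, marked=A D F
Mark C: refs=null E null, marked=A C D F
Mark J: refs=null null, marked=A C D F J
Mark E: refs=null null E, marked=A C D E F J
Unmarked (collected): B G H I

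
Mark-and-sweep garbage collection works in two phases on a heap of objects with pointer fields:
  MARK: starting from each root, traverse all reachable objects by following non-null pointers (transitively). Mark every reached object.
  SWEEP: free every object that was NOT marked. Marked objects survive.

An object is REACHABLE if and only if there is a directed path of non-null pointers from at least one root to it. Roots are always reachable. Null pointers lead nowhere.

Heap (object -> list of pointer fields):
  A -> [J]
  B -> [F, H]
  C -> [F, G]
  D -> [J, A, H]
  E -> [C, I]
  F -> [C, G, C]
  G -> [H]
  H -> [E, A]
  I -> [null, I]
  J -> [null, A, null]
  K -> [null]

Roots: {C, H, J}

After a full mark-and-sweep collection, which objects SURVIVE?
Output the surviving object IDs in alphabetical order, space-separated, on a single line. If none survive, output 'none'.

Roots: C H J
Mark C: refs=F G, marked=C
Mark H: refs=E A, marked=C H
Mark J: refs=null A null, marked=C H J
Mark F: refs=C G C, marked=C F H J
Mark G: refs=H, marked=C F G H J
Mark E: refs=C I, marked=C E F G H J
Mark A: refs=J, marked=A C E F G H J
Mark I: refs=null I, marked=A C E F G H I J
Unmarked (collected): B D K

Answer: A C E F G H I J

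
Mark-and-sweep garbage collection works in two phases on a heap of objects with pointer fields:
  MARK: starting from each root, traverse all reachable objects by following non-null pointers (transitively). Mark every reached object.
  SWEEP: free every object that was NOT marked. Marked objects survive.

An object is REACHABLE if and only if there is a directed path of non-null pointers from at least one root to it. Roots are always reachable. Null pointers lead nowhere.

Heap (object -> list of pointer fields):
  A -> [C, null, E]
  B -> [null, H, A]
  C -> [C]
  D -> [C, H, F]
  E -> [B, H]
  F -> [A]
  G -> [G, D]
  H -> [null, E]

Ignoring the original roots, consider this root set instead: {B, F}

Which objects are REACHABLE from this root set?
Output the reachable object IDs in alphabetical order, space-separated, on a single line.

Roots: B F
Mark B: refs=null H A, marked=B
Mark F: refs=A, marked=B F
Mark H: refs=null E, marked=B F H
Mark A: refs=C null E, marked=A B F H
Mark E: refs=B H, marked=A B E F H
Mark C: refs=C, marked=A B C E F H
Unmarked (collected): D G

Answer: A B C E F H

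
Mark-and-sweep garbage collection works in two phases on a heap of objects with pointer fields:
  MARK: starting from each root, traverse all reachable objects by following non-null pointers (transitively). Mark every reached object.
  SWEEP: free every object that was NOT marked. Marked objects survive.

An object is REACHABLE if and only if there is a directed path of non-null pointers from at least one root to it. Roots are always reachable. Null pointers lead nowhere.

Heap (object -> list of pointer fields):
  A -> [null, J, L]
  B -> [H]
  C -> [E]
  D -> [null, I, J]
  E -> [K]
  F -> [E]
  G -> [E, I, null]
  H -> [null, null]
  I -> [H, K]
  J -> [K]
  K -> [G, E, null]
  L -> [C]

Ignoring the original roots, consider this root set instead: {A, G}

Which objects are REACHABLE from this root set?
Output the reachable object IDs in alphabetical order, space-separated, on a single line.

Roots: A G
Mark A: refs=null J L, marked=A
Mark G: refs=E I null, marked=A G
Mark J: refs=K, marked=A G J
Mark L: refs=C, marked=A G J L
Mark E: refs=K, marked=A E G J L
Mark I: refs=H K, marked=A E G I J L
Mark K: refs=G E null, marked=A E G I J K L
Mark C: refs=E, marked=A C E G I J K L
Mark H: refs=null null, marked=A C E G H I J K L
Unmarked (collected): B D F

Answer: A C E G H I J K L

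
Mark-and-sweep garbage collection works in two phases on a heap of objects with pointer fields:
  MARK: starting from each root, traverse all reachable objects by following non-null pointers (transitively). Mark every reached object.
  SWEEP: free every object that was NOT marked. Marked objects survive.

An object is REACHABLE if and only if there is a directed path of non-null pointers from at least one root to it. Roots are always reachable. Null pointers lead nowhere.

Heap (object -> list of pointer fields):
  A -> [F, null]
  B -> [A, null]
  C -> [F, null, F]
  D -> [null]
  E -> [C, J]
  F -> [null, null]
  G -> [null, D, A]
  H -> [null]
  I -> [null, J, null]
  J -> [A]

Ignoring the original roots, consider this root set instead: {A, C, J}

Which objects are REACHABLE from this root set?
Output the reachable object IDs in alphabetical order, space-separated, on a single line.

Roots: A C J
Mark A: refs=F null, marked=A
Mark C: refs=F null F, marked=A C
Mark J: refs=A, marked=A C J
Mark F: refs=null null, marked=A C F J
Unmarked (collected): B D E G H I

Answer: A C F J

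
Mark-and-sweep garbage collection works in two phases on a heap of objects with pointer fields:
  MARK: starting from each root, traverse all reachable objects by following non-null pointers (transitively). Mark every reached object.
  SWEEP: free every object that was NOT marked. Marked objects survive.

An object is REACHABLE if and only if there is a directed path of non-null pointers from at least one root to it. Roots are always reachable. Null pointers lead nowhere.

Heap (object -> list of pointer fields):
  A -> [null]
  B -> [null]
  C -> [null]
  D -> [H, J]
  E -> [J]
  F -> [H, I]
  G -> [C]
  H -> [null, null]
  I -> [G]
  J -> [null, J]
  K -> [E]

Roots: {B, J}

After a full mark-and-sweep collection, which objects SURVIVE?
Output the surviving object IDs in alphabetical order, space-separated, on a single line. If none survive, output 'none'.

Answer: B J

Derivation:
Roots: B J
Mark B: refs=null, marked=B
Mark J: refs=null J, marked=B J
Unmarked (collected): A C D E F G H I K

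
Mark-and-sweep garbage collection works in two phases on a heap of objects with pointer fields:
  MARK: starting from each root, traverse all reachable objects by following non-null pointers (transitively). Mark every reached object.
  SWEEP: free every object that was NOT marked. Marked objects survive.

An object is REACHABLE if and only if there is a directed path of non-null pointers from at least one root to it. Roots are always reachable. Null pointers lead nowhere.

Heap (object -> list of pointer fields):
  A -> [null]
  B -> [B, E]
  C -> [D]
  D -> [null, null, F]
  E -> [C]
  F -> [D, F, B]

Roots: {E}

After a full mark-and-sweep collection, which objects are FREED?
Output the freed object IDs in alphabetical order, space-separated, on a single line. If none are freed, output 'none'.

Answer: A

Derivation:
Roots: E
Mark E: refs=C, marked=E
Mark C: refs=D, marked=C E
Mark D: refs=null null F, marked=C D E
Mark F: refs=D F B, marked=C D E F
Mark B: refs=B E, marked=B C D E F
Unmarked (collected): A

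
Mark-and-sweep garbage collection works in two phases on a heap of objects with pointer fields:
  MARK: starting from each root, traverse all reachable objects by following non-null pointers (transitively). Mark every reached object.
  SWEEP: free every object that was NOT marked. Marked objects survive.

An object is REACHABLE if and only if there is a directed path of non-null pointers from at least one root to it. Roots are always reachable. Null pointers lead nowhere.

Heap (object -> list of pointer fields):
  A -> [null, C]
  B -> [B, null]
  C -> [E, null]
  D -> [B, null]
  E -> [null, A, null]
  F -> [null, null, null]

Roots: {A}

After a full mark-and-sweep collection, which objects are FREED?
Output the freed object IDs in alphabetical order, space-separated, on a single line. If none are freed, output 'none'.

Roots: A
Mark A: refs=null C, marked=A
Mark C: refs=E null, marked=A C
Mark E: refs=null A null, marked=A C E
Unmarked (collected): B D F

Answer: B D F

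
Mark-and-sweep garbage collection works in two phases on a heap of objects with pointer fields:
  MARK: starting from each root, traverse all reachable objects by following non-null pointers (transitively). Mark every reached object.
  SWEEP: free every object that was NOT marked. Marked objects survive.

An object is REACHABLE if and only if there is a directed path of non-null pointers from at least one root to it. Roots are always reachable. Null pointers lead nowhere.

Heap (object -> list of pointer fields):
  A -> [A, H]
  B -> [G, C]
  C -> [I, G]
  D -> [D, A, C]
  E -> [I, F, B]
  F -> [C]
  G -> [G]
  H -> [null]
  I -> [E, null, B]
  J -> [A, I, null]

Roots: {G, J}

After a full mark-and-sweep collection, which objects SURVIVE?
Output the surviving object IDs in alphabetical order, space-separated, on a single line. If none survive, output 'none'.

Answer: A B C E F G H I J

Derivation:
Roots: G J
Mark G: refs=G, marked=G
Mark J: refs=A I null, marked=G J
Mark A: refs=A H, marked=A G J
Mark I: refs=E null B, marked=A G I J
Mark H: refs=null, marked=A G H I J
Mark E: refs=I F B, marked=A E G H I J
Mark B: refs=G C, marked=A B E G H I J
Mark F: refs=C, marked=A B E F G H I J
Mark C: refs=I G, marked=A B C E F G H I J
Unmarked (collected): D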